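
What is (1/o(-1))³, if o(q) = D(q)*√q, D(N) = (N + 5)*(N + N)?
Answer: -I/512 ≈ -0.0019531*I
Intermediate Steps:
D(N) = 2*N*(5 + N) (D(N) = (5 + N)*(2*N) = 2*N*(5 + N))
o(q) = 2*q^(3/2)*(5 + q) (o(q) = (2*q*(5 + q))*√q = 2*q^(3/2)*(5 + q))
(1/o(-1))³ = (1/(2*(-1)^(3/2)*(5 - 1)))³ = (1/(2*(-I)*4))³ = (1/(-8*I))³ = (I/8)³ = -I/512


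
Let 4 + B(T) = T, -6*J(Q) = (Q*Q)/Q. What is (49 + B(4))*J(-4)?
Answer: 98/3 ≈ 32.667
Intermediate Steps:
J(Q) = -Q/6 (J(Q) = -Q*Q/(6*Q) = -Q**2/(6*Q) = -Q/6)
B(T) = -4 + T
(49 + B(4))*J(-4) = (49 + (-4 + 4))*(-1/6*(-4)) = (49 + 0)*(2/3) = 49*(2/3) = 98/3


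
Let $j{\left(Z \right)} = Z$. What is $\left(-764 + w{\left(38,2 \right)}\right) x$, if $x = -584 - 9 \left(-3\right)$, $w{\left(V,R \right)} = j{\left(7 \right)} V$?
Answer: $277386$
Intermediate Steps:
$w{\left(V,R \right)} = 7 V$
$x = -557$ ($x = -584 - -27 = -584 + 27 = -557$)
$\left(-764 + w{\left(38,2 \right)}\right) x = \left(-764 + 7 \cdot 38\right) \left(-557\right) = \left(-764 + 266\right) \left(-557\right) = \left(-498\right) \left(-557\right) = 277386$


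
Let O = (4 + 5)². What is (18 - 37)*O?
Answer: -1539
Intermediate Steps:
O = 81 (O = 9² = 81)
(18 - 37)*O = (18 - 37)*81 = -19*81 = -1539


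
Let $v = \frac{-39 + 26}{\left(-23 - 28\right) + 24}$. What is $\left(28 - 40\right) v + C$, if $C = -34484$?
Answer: $- \frac{310408}{9} \approx -34490.0$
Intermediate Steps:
$v = \frac{13}{27}$ ($v = - \frac{13}{\left(-23 - 28\right) + 24} = - \frac{13}{-51 + 24} = - \frac{13}{-27} = \left(-13\right) \left(- \frac{1}{27}\right) = \frac{13}{27} \approx 0.48148$)
$\left(28 - 40\right) v + C = \left(28 - 40\right) \frac{13}{27} - 34484 = \left(-12\right) \frac{13}{27} - 34484 = - \frac{52}{9} - 34484 = - \frac{310408}{9}$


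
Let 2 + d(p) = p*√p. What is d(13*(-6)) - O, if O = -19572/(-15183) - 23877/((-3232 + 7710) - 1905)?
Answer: 11144477/1860279 - 78*I*√78 ≈ 5.9908 - 688.88*I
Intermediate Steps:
O = -14865035/1860279 (O = -19572*(-1/15183) - 23877/(4478 - 1905) = 932/723 - 23877/2573 = -14865035/1860279 ≈ -7.9908)
d(p) = -2 + p^(3/2) (d(p) = -2 + p*√p = -2 + p^(3/2))
d(13*(-6)) - O = (-2 + (13*(-6))^(3/2)) - 1*(-14865035/1860279) = (-2 + (-78)^(3/2)) + 14865035/1860279 = (-2 - 78*I*√78) + 14865035/1860279 = 11144477/1860279 - 78*I*√78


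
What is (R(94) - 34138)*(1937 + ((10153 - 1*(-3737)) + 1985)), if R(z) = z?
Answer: -606391728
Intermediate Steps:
(R(94) - 34138)*(1937 + ((10153 - 1*(-3737)) + 1985)) = (94 - 34138)*(1937 + ((10153 - 1*(-3737)) + 1985)) = -34044*(1937 + ((10153 + 3737) + 1985)) = -34044*(1937 + (13890 + 1985)) = -34044*(1937 + 15875) = -34044*17812 = -606391728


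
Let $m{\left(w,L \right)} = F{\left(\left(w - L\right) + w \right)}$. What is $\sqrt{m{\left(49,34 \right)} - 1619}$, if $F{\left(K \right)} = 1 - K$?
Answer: $29 i \sqrt{2} \approx 41.012 i$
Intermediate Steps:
$m{\left(w,L \right)} = 1 + L - 2 w$ ($m{\left(w,L \right)} = 1 - \left(\left(w - L\right) + w\right) = 1 - \left(- L + 2 w\right) = 1 + \left(L - 2 w\right) = 1 + L - 2 w$)
$\sqrt{m{\left(49,34 \right)} - 1619} = \sqrt{\left(1 + 34 - 98\right) - 1619} = \sqrt{-63 - 1619} = \sqrt{-1682} = 29 i \sqrt{2}$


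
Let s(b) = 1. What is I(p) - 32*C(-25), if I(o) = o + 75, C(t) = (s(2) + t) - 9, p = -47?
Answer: 1084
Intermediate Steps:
C(t) = -8 + t (C(t) = (1 + t) - 9 = -8 + t)
I(o) = 75 + o
I(p) - 32*C(-25) = (75 - 47) - 32*(-8 - 25) = 28 - 32*(-33) = 28 + 1056 = 1084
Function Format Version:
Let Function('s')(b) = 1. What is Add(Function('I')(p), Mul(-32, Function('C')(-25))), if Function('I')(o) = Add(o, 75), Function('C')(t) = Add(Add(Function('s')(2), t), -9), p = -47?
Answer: 1084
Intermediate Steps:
Function('C')(t) = Add(-8, t) (Function('C')(t) = Add(Add(1, t), -9) = Add(-8, t))
Function('I')(o) = Add(75, o)
Add(Function('I')(p), Mul(-32, Function('C')(-25))) = Add(Add(75, -47), Mul(-32, Add(-8, -25))) = Add(28, Mul(-32, -33)) = Add(28, 1056) = 1084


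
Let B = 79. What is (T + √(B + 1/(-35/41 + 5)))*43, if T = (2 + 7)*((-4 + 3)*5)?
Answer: -1935 + 43*√2290070/170 ≈ -1552.2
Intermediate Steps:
T = -45 (T = 9*(-1*5) = 9*(-5) = -45)
(T + √(B + 1/(-35/41 + 5)))*43 = (-45 + √(79 + 1/(-35/41 + 5)))*43 = (-45 + √(79 + 1/(170/41)))*43 = (-45 + √(79 + 41/170))*43 = (-45 + √(13471/170))*43 = (-45 + √2290070/170)*43 = -1935 + 43*√2290070/170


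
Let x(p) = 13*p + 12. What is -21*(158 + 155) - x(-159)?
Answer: -4518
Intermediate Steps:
x(p) = 12 + 13*p
-21*(158 + 155) - x(-159) = -21*(158 + 155) - (12 + 13*(-159)) = -21*313 - (12 - 2067) = -6573 - 1*(-2055) = -6573 + 2055 = -4518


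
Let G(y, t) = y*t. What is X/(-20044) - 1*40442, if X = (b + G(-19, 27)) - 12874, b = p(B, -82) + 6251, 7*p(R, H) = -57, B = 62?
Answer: -5674286127/140308 ≈ -40442.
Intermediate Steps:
p(R, H) = -57/7 (p(R, H) = (1/7)*(-57) = -57/7)
b = 43700/7 (b = -57/7 + 6251 = 43700/7 ≈ 6242.9)
G(y, t) = t*y
X = -50009/7 (X = (43700/7 + 27*(-19)) - 12874 = (43700/7 - 513) - 12874 = 40109/7 - 12874 = -50009/7 ≈ -7144.1)
X/(-20044) - 1*40442 = -50009/7/(-20044) - 1*40442 = -50009/7*(-1/20044) - 40442 = 50009/140308 - 40442 = -5674286127/140308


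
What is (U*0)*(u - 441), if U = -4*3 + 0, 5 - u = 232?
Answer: 0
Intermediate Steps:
u = -227 (u = 5 - 1*232 = 5 - 232 = -227)
U = -12 (U = -12 + 0 = -12)
(U*0)*(u - 441) = (-12*0)*(-227 - 441) = 0*(-668) = 0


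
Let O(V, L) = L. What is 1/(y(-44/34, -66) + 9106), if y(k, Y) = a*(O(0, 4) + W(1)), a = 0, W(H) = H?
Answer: 1/9106 ≈ 0.00010982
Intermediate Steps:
y(k, Y) = 0 (y(k, Y) = 0*(4 + 1) = 0*5 = 0)
1/(y(-44/34, -66) + 9106) = 1/(0 + 9106) = 1/9106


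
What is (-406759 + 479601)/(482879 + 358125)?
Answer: 36421/420502 ≈ 0.086613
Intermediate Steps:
(-406759 + 479601)/(482879 + 358125) = 72842/841004 = 72842*(1/841004) = 36421/420502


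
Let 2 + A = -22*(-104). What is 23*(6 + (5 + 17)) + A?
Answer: 2930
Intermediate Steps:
A = 2286 (A = -2 - 22*(-104) = -2 + 2288 = 2286)
23*(6 + (5 + 17)) + A = 23*(6 + (5 + 17)) + 2286 = 23*(6 + 22) + 2286 = 23*28 + 2286 = 644 + 2286 = 2930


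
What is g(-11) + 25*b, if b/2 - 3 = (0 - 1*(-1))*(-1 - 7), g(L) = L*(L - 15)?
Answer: 36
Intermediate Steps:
g(L) = L*(-15 + L)
b = -10 (b = 6 + 2*((0 - 1*(-1))*(-1 - 7)) = 6 + 2*((0 + 1)*(-8)) = 6 + 2*(1*(-8)) = 6 + 2*(-8) = 6 - 16 = -10)
g(-11) + 25*b = -11*(-15 - 11) + 25*(-10) = -11*(-26) - 250 = 286 - 250 = 36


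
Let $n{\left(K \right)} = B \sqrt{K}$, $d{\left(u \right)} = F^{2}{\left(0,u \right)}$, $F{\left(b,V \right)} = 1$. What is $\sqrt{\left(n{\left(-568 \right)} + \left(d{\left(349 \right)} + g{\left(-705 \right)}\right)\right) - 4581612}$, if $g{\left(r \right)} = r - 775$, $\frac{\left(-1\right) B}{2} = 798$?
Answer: $\sqrt{-4583091 - 3192 i \sqrt{142}} \approx 8.884 - 2140.8 i$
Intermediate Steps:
$B = -1596$ ($B = \left(-2\right) 798 = -1596$)
$d{\left(u \right)} = 1$ ($d{\left(u \right)} = 1^{2} = 1$)
$g{\left(r \right)} = -775 + r$
$n{\left(K \right)} = - 1596 \sqrt{K}$
$\sqrt{\left(n{\left(-568 \right)} + \left(d{\left(349 \right)} + g{\left(-705 \right)}\right)\right) - 4581612} = \sqrt{\left(- 1596 \sqrt{-568} + \left(1 - 1480\right)\right) - 4581612} = \sqrt{\left(- 1596 \cdot 2 i \sqrt{142} + \left(1 - 1480\right)\right) - 4581612} = \sqrt{\left(- 3192 i \sqrt{142} - 1479\right) - 4581612} = \sqrt{\left(-1479 - 3192 i \sqrt{142}\right) - 4581612} = \sqrt{-4583091 - 3192 i \sqrt{142}}$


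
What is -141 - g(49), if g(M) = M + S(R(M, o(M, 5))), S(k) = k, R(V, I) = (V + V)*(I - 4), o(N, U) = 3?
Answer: -92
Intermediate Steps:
R(V, I) = 2*V*(-4 + I) (R(V, I) = (2*V)*(-4 + I) = 2*V*(-4 + I))
g(M) = -M (g(M) = M + 2*M*(-4 + 3) = M + 2*M*(-1) = M - 2*M = -M)
-141 - g(49) = -141 - (-1)*49 = -141 - 1*(-49) = -141 + 49 = -92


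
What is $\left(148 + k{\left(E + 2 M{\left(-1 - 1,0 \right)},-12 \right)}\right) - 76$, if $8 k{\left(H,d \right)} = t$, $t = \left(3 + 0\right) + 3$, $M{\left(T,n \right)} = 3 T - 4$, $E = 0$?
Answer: $\frac{291}{4} \approx 72.75$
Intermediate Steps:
$M{\left(T,n \right)} = -4 + 3 T$
$t = 6$ ($t = 3 + 3 = 6$)
$k{\left(H,d \right)} = \frac{3}{4}$ ($k{\left(H,d \right)} = \frac{1}{8} \cdot 6 = \frac{3}{4}$)
$\left(148 + k{\left(E + 2 M{\left(-1 - 1,0 \right)},-12 \right)}\right) - 76 = \left(148 + \frac{3}{4}\right) - 76 = \frac{595}{4} - 76 = \frac{291}{4}$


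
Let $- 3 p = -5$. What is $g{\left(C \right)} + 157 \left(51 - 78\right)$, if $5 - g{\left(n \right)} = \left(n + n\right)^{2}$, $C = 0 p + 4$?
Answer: $-4298$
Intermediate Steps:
$p = \frac{5}{3}$ ($p = \left(- \frac{1}{3}\right) \left(-5\right) = \frac{5}{3} \approx 1.6667$)
$C = 4$ ($C = 0 \cdot \frac{5}{3} + 4 = 0 + 4 = 4$)
$g{\left(n \right)} = 5 - 4 n^{2}$ ($g{\left(n \right)} = 5 - \left(n + n\right)^{2} = 5 - \left(2 n\right)^{2} = 5 - 4 n^{2}$)
$g{\left(C \right)} + 157 \left(51 - 78\right) = \left(5 - 4 \cdot 4^{2}\right) + 157 \left(51 - 78\right) = \left(5 - 64\right) + 157 \left(51 - 78\right) = \left(5 - 64\right) + 157 \left(-27\right) = -59 - 4239 = -4298$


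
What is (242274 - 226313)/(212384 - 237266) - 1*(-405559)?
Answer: 917373007/2262 ≈ 4.0556e+5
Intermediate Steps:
(242274 - 226313)/(212384 - 237266) - 1*(-405559) = 15961/(-24882) + 405559 = 15961*(-1/24882) + 405559 = -1451/2262 + 405559 = 917373007/2262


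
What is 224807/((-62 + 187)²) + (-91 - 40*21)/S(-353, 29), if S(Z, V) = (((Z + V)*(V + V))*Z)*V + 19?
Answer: 43246944999586/3005839421875 ≈ 14.388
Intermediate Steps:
S(Z, V) = 19 + 2*Z*V²*(V + Z) (S(Z, V) = (((V + Z)*(2*V))*Z)*V + 19 = ((2*V*(V + Z))*Z)*V + 19 = (2*V*Z*(V + Z))*V + 19 = 2*Z*V²*(V + Z) + 19 = 19 + 2*Z*V²*(V + Z))
224807/((-62 + 187)²) + (-91 - 40*21)/S(-353, 29) = 224807/((-62 + 187)²) + (-91 - 40*21)/(19 + 2*(-353)*29³ + 2*29²*(-353)²) = 224807/(125²) + (-91 - 840)/(19 + 2*(-353)*24389 + 2*841*124609) = 224807/15625 - 931/(19 - 17218634 + 209592338) = 224807*(1/15625) - 931/192373723 = 224807/15625 - 931*1/192373723 = 224807/15625 - 931/192373723 = 43246944999586/3005839421875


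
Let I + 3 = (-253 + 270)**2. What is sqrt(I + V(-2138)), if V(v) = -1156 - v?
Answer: 2*sqrt(317) ≈ 35.609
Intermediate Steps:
I = 286 (I = -3 + (-253 + 270)**2 = -3 + 17**2 = -3 + 289 = 286)
sqrt(I + V(-2138)) = sqrt(286 + (-1156 - 1*(-2138))) = sqrt(286 + (-1156 + 2138)) = sqrt(286 + 982) = sqrt(1268) = 2*sqrt(317)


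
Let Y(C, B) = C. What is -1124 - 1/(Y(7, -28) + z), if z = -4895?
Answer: -5494111/4888 ≈ -1124.0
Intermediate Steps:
-1124 - 1/(Y(7, -28) + z) = -1124 - 1/(7 - 4895) = -1124 - 1/(-4888) = -1124 - 1*(-1/4888) = -1124 + 1/4888 = -5494111/4888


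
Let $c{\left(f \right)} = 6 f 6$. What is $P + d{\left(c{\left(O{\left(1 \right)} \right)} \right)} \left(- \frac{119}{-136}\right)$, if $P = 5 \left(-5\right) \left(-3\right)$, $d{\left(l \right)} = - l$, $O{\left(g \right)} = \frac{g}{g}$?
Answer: $\frac{87}{2} \approx 43.5$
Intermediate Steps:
$O{\left(g \right)} = 1$
$c{\left(f \right)} = 36 f$
$P = 75$ ($P = \left(-25\right) \left(-3\right) = 75$)
$P + d{\left(c{\left(O{\left(1 \right)} \right)} \right)} \left(- \frac{119}{-136}\right) = 75 + - 36 \cdot 1 \left(- \frac{119}{-136}\right) = 75 + \left(-1\right) 36 \left(\left(-119\right) \left(- \frac{1}{136}\right)\right) = 75 - \frac{63}{2} = \frac{87}{2}$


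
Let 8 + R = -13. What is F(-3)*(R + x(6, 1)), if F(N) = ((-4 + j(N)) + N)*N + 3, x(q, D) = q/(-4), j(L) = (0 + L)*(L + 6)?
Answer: -2295/2 ≈ -1147.5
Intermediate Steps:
j(L) = L*(6 + L)
x(q, D) = -q/4 (x(q, D) = q*(-1/4) = -q/4)
R = -21 (R = -8 - 13 = -21)
F(N) = 3 + N*(-4 + N + N*(6 + N)) (F(N) = ((-4 + N*(6 + N)) + N)*N + 3 = (-4 + N + N*(6 + N))*N + 3 = N*(-4 + N + N*(6 + N)) + 3 = 3 + N*(-4 + N + N*(6 + N)))
F(-3)*(R + x(6, 1)) = (3 + (-3)**3 - 4*(-3) + 7*(-3)**2)*(-21 - 1/4*6) = (3 - 27 + 12 + 7*9)*(-21 - 3/2) = (3 - 27 + 12 + 63)*(-45/2) = 51*(-45/2) = -2295/2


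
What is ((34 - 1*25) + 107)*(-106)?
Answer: -12296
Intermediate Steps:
((34 - 1*25) + 107)*(-106) = ((34 - 25) + 107)*(-106) = (9 + 107)*(-106) = 116*(-106) = -12296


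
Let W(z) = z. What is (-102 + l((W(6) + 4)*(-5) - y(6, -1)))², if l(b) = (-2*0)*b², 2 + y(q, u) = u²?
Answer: 10404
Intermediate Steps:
y(q, u) = -2 + u²
l(b) = 0 (l(b) = 0*b² = 0)
(-102 + l((W(6) + 4)*(-5) - y(6, -1)))² = (-102 + 0)² = (-102)² = 10404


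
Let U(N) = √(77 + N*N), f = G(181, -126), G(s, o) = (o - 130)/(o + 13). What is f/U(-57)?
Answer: 128*√3326/187919 ≈ 0.039283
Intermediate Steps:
G(s, o) = (-130 + o)/(13 + o)
f = 256/113 (f = (-130 - 126)/(13 - 126) = -256/(-113) = -1/113*(-256) = 256/113 ≈ 2.2655)
U(N) = √(77 + N²)
f/U(-57) = 256/(113*(√(77 + (-57)²))) = 256/(113*(√(77 + 3249))) = 256/(113*(√3326)) = 256*(√3326/3326)/113 = 128*√3326/187919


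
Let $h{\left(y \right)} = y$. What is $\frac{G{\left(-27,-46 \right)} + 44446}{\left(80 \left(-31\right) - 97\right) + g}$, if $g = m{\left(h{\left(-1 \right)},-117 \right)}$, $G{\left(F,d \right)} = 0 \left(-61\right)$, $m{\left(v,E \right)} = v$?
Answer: $- \frac{22223}{1289} \approx -17.241$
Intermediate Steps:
$G{\left(F,d \right)} = 0$
$g = -1$
$\frac{G{\left(-27,-46 \right)} + 44446}{\left(80 \left(-31\right) - 97\right) + g} = \frac{0 + 44446}{\left(80 \left(-31\right) - 97\right) - 1} = \frac{44446}{\left(-2480 - 97\right) - 1} = \frac{44446}{-2577 - 1} = \frac{44446}{-2578} = 44446 \left(- \frac{1}{2578}\right) = - \frac{22223}{1289}$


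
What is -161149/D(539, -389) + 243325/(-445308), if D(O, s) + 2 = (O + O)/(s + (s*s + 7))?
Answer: 2707862790814897/33487161600 ≈ 80863.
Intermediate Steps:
D(O, s) = -2 + 2*O/(7 + s + s²) (D(O, s) = -2 + (O + O)/(s + (s*s + 7)) = -2 + (2*O)/(s + (s² + 7)) = -2 + (2*O)/(s + (7 + s²)) = -2 + (2*O)/(7 + s + s²) = -2 + 2*O/(7 + s + s²))
-161149/D(539, -389) + 243325/(-445308) = -161149*(7 - 389 + (-389)²)/(2*(-7 + 539 - 1*(-389) - 1*(-389)²)) + 243325/(-445308) = -161149*(7 - 389 + 151321)/(2*(-7 + 539 + 389 - 1*151321)) + 243325*(-1/445308) = -161149*150939/(2*(-7 + 539 + 389 - 151321)) - 243325/445308 = -161149/(2*(1/150939)*(-150400)) - 243325/445308 = -161149/(-300800/150939) - 243325/445308 = -161149*(-150939/300800) - 243325/445308 = 24323668911/300800 - 243325/445308 = 2707862790814897/33487161600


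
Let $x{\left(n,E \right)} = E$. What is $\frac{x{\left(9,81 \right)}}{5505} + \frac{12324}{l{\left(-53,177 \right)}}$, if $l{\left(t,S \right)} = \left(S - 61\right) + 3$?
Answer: $\frac{22617753}{218365} \approx 103.58$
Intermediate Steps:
$l{\left(t,S \right)} = -58 + S$ ($l{\left(t,S \right)} = \left(-61 + S\right) + 3 = -58 + S$)
$\frac{x{\left(9,81 \right)}}{5505} + \frac{12324}{l{\left(-53,177 \right)}} = \frac{81}{5505} + \frac{12324}{-58 + 177} = 81 \cdot \frac{1}{5505} + \frac{12324}{119} = \frac{27}{1835} + 12324 \cdot \frac{1}{119} = \frac{27}{1835} + \frac{12324}{119} = \frac{22617753}{218365}$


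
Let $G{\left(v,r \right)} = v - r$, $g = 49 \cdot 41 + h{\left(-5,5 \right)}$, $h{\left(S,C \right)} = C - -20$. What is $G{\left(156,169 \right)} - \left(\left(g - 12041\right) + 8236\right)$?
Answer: $1758$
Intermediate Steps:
$h{\left(S,C \right)} = 20 + C$ ($h{\left(S,C \right)} = C + 20 = 20 + C$)
$g = 2034$ ($g = 49 \cdot 41 + \left(20 + 5\right) = 2009 + 25 = 2034$)
$G{\left(156,169 \right)} - \left(\left(g - 12041\right) + 8236\right) = \left(156 - 169\right) - \left(\left(2034 - 12041\right) + 8236\right) = \left(156 - 169\right) - \left(-10007 + 8236\right) = -13 - -1771 = -13 + 1771 = 1758$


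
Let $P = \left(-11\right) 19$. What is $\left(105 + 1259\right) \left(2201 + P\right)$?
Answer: $2717088$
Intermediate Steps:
$P = -209$
$\left(105 + 1259\right) \left(2201 + P\right) = \left(105 + 1259\right) \left(2201 - 209\right) = 1364 \cdot 1992 = 2717088$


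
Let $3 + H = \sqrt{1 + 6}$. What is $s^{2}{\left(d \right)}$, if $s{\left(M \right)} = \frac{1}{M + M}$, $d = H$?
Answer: $\frac{1}{4 \left(3 - \sqrt{7}\right)^{2}} \approx 1.9922$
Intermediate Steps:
$H = -3 + \sqrt{7}$ ($H = -3 + \sqrt{1 + 6} = -3 + \sqrt{7} \approx -0.35425$)
$d = -3 + \sqrt{7} \approx -0.35425$
$s{\left(M \right)} = \frac{1}{2 M}$
$s^{2}{\left(d \right)} = \left(\frac{1}{2 \left(-3 + \sqrt{7}\right)}\right)^{2} = \frac{1}{4 \left(-3 + \sqrt{7}\right)^{2}}$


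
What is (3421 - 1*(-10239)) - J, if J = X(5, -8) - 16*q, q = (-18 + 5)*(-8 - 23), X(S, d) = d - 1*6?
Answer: 20122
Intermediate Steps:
X(S, d) = -6 + d (X(S, d) = d - 6 = -6 + d)
q = 403 (q = -13*(-31) = 403)
J = -6462 (J = (-6 - 8) - 16*403 = -14 - 6448 = -6462)
(3421 - 1*(-10239)) - J = (3421 - 1*(-10239)) - 1*(-6462) = (3421 + 10239) + 6462 = 13660 + 6462 = 20122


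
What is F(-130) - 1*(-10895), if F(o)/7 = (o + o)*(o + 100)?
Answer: 65495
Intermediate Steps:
F(o) = 14*o*(100 + o) (F(o) = 7*((o + o)*(o + 100)) = 7*((2*o)*(100 + o)) = 7*(2*o*(100 + o)) = 14*o*(100 + o))
F(-130) - 1*(-10895) = 14*(-130)*(100 - 130) - 1*(-10895) = 14*(-130)*(-30) + 10895 = 54600 + 10895 = 65495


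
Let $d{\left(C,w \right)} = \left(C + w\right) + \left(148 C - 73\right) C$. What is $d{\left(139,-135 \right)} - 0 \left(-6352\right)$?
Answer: $2849365$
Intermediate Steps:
$d{\left(C,w \right)} = C + w + C \left(-73 + 148 C\right)$ ($d{\left(C,w \right)} = \left(C + w\right) + \left(-73 + 148 C\right) C = \left(C + w\right) + C \left(-73 + 148 C\right) = C + w + C \left(-73 + 148 C\right)$)
$d{\left(139,-135 \right)} - 0 \left(-6352\right) = \left(-135 - 10008 + 148 \cdot 139^{2}\right) - 0 \left(-6352\right) = \left(-135 - 10008 + 148 \cdot 19321\right) - 0 = \left(-135 - 10008 + 2859508\right) + 0 = 2849365 + 0 = 2849365$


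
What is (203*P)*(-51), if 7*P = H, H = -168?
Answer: 248472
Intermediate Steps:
P = -24 (P = (⅐)*(-168) = -24)
(203*P)*(-51) = (203*(-24))*(-51) = -4872*(-51) = 248472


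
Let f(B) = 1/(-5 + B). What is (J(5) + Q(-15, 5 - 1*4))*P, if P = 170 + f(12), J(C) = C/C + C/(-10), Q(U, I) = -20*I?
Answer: -46449/14 ≈ -3317.8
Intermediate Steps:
J(C) = 1 - C/10 (J(C) = 1 + C*(-⅒) = 1 - C/10)
P = 1191/7 (P = 170 + 1/(-5 + 12) = 170 + 1/7 = 170 + ⅐ = 1191/7 ≈ 170.14)
(J(5) + Q(-15, 5 - 1*4))*P = ((1 - ⅒*5) - 20*(5 - 1*4))*(1191/7) = ((1 - ½) - 20*(5 - 4))*(1191/7) = (½ - 20*1)*(1191/7) = (½ - 20)*(1191/7) = -39/2*1191/7 = -46449/14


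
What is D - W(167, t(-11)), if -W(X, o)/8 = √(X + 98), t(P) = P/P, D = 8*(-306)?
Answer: -2448 + 8*√265 ≈ -2317.8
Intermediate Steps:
D = -2448
t(P) = 1
W(X, o) = -8*√(98 + X) (W(X, o) = -8*√(X + 98) = -8*√(98 + X))
D - W(167, t(-11)) = -2448 - (-8)*√(98 + 167) = -2448 - (-8)*√265 = -2448 + 8*√265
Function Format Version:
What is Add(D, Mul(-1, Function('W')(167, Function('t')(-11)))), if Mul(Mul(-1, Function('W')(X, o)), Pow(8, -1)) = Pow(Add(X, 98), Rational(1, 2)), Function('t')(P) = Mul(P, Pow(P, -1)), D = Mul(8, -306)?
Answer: Add(-2448, Mul(8, Pow(265, Rational(1, 2)))) ≈ -2317.8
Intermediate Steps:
D = -2448
Function('t')(P) = 1
Function('W')(X, o) = Mul(-8, Pow(Add(98, X), Rational(1, 2))) (Function('W')(X, o) = Mul(-8, Pow(Add(X, 98), Rational(1, 2))) = Mul(-8, Pow(Add(98, X), Rational(1, 2))))
Add(D, Mul(-1, Function('W')(167, Function('t')(-11)))) = Add(-2448, Mul(-1, Mul(-8, Pow(Add(98, 167), Rational(1, 2))))) = Add(-2448, Mul(-1, Mul(-8, Pow(265, Rational(1, 2))))) = Add(-2448, Mul(8, Pow(265, Rational(1, 2))))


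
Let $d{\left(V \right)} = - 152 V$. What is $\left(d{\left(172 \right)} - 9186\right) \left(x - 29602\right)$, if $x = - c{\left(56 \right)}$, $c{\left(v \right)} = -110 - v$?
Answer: $1039973880$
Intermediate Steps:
$x = 166$ ($x = - (-110 - 56) = \left(-1\right) \left(-166\right) = 166$)
$\left(d{\left(172 \right)} - 9186\right) \left(x - 29602\right) = \left(\left(-152\right) 172 - 9186\right) \left(166 - 29602\right) = \left(-26144 - 9186\right) \left(-29436\right) = \left(-35330\right) \left(-29436\right) = 1039973880$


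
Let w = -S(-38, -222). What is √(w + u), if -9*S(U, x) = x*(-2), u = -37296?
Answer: 2*I*√83805/3 ≈ 192.99*I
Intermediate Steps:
S(U, x) = 2*x/9 (S(U, x) = -x*(-2)/9 = -(-2)*x/9 = 2*x/9)
w = 148/3 (w = -2*(-222)/9 = -1*(-148/3) = 148/3 ≈ 49.333)
√(w + u) = √(148/3 - 37296) = √(-111740/3) = 2*I*√83805/3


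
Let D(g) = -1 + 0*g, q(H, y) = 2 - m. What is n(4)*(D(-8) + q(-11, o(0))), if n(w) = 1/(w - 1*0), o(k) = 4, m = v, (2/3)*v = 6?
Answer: -2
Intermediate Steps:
v = 9 (v = (3/2)*6 = 9)
m = 9
q(H, y) = -7 (q(H, y) = 2 - 1*9 = 2 - 9 = -7)
D(g) = -1 (D(g) = -1 + 0 = -1)
n(w) = 1/w (n(w) = 1/(w + 0) = 1/w)
n(4)*(D(-8) + q(-11, o(0))) = (-1 - 7)/4 = (¼)*(-8) = -2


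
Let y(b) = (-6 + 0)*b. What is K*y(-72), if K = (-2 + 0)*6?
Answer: -5184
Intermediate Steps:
K = -12 (K = -2*6 = -12)
y(b) = -6*b
K*y(-72) = -(-72)*(-72) = -12*432 = -5184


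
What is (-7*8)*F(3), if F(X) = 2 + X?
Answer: -280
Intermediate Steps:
(-7*8)*F(3) = (-7*8)*(2 + 3) = -56*5 = -280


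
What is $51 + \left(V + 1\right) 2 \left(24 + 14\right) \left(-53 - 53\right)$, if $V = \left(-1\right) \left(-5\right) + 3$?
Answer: $-72453$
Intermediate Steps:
$V = 8$ ($V = 5 + 3 = 8$)
$51 + \left(V + 1\right) 2 \left(24 + 14\right) \left(-53 - 53\right) = 51 + \left(8 + 1\right) 2 \left(24 + 14\right) \left(-53 - 53\right) = 51 + 9 \cdot 2 \cdot 38 \left(-106\right) = 51 + 18 \left(-4028\right) = 51 - 72504 = -72453$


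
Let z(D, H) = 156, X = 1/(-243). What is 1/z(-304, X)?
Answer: 1/156 ≈ 0.0064103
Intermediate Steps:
X = -1/243 ≈ -0.0041152
1/z(-304, X) = 1/156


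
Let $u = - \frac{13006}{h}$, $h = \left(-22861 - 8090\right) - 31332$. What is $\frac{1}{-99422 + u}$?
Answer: $- \frac{62283}{6192287420} \approx -1.0058 \cdot 10^{-5}$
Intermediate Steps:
$h = -62283$ ($h = -30951 - 31332 = -62283$)
$u = \frac{13006}{62283}$ ($u = - \frac{13006}{-62283} = \left(-13006\right) \left(- \frac{1}{62283}\right) = \frac{13006}{62283} \approx 0.20882$)
$\frac{1}{-99422 + u} = \frac{1}{-99422 + \frac{13006}{62283}} = \frac{1}{- \frac{6192287420}{62283}} = - \frac{62283}{6192287420}$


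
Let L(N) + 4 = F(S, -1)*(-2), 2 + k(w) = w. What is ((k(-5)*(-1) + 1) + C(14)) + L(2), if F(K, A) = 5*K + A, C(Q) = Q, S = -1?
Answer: 30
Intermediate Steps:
F(K, A) = A + 5*K
k(w) = -2 + w
L(N) = 8 (L(N) = -4 + (-1 + 5*(-1))*(-2) = -4 + (-1 - 5)*(-2) = -4 - 6*(-2) = -4 + 12 = 8)
((k(-5)*(-1) + 1) + C(14)) + L(2) = (((-2 - 5)*(-1) + 1) + 14) + 8 = ((-7*(-1) + 1) + 14) + 8 = ((7 + 1) + 14) + 8 = (8 + 14) + 8 = 22 + 8 = 30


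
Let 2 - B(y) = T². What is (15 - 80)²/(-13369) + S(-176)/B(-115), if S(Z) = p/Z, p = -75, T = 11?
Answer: -89491075/280000336 ≈ -0.31961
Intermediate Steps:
B(y) = -119 (B(y) = 2 - 1*11² = 2 - 1*121 = 2 - 121 = -119)
S(Z) = -75/Z
(15 - 80)²/(-13369) + S(-176)/B(-115) = (15 - 80)²/(-13369) - 75/(-176)/(-119) = (-65)²*(-1/13369) - 75*(-1/176)*(-1/119) = 4225*(-1/13369) + (75/176)*(-1/119) = -4225/13369 - 75/20944 = -89491075/280000336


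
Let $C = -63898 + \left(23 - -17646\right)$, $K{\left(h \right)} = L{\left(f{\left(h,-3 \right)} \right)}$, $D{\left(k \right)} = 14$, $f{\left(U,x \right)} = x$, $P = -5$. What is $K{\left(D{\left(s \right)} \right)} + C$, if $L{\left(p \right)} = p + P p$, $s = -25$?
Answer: $-46217$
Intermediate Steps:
$L{\left(p \right)} = - 4 p$ ($L{\left(p \right)} = p - 5 p = - 4 p$)
$K{\left(h \right)} = 12$ ($K{\left(h \right)} = \left(-4\right) \left(-3\right) = 12$)
$C = -46229$ ($C = -63898 + \left(23 + 17646\right) = -63898 + 17669 = -46229$)
$K{\left(D{\left(s \right)} \right)} + C = 12 - 46229 = -46217$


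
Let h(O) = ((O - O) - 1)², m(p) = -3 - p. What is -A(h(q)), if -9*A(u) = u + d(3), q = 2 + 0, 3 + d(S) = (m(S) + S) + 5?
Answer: 0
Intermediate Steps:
d(S) = -1 (d(S) = -3 + (((-3 - S) + S) + 5) = -3 + (-3 + 5) = -3 + 2 = -1)
q = 2
h(O) = 1 (h(O) = (0 - 1)² = (-1)² = 1)
A(u) = ⅑ - u/9 (A(u) = -(u - 1)/9 = -(-1 + u)/9 = ⅑ - u/9)
-A(h(q)) = -(⅑ - ⅑*1) = -(⅑ - ⅑) = -1*0 = 0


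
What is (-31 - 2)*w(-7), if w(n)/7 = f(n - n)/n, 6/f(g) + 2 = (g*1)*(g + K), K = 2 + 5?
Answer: -99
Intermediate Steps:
K = 7
f(g) = 6/(-2 + g*(7 + g)) (f(g) = 6/(-2 + (g*1)*(g + 7)) = 6/(-2 + g*(7 + g)))
w(n) = -21/n (w(n) = 7*((6/(-2 + (n - n)² + 7*(n - n)))/n) = 7*((6/(-2 + 0² + 7*0))/n) = 7*((6/(-2 + 0 + 0))/n) = 7*((6/(-2))/n) = 7*((6*(-½))/n) = 7*(-3/n) = -21/n)
(-31 - 2)*w(-7) = (-31 - 2)*(-21/(-7)) = -(-693)*(-1)/7 = -33*3 = -99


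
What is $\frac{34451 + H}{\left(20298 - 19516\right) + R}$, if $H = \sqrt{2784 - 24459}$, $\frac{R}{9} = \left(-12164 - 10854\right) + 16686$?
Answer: $- \frac{34451}{56206} - \frac{85 i \sqrt{3}}{56206} \approx -0.61294 - 0.0026194 i$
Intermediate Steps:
$R = -56988$ ($R = 9 \left(\left(-12164 - 10854\right) + 16686\right) = 9 \left(-23018 + 16686\right) = 9 \left(-6332\right) = -56988$)
$H = 85 i \sqrt{3}$ ($H = \sqrt{-21675} = 85 i \sqrt{3} \approx 147.22 i$)
$\frac{34451 + H}{\left(20298 - 19516\right) + R} = \frac{34451 + 85 i \sqrt{3}}{\left(20298 - 19516\right) - 56988} = \frac{34451 + 85 i \sqrt{3}}{782 - 56988} = \frac{34451 + 85 i \sqrt{3}}{-56206} = \left(34451 + 85 i \sqrt{3}\right) \left(- \frac{1}{56206}\right) = - \frac{34451}{56206} - \frac{85 i \sqrt{3}}{56206}$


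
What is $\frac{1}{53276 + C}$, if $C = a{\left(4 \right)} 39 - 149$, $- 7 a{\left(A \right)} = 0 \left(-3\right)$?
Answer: $\frac{1}{53127} \approx 1.8823 \cdot 10^{-5}$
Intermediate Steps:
$a{\left(A \right)} = 0$ ($a{\left(A \right)} = - \frac{0 \left(-3\right)}{7} = \left(- \frac{1}{7}\right) 0 = 0$)
$C = -149$ ($C = 0 \cdot 39 - 149 = 0 - 149 = -149$)
$\frac{1}{53276 + C} = \frac{1}{53276 - 149} = \frac{1}{53127}$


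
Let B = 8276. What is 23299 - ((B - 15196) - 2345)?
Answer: 32564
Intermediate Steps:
23299 - ((B - 15196) - 2345) = 23299 - ((8276 - 15196) - 2345) = 23299 - (-6920 - 2345) = 23299 - 1*(-9265) = 23299 + 9265 = 32564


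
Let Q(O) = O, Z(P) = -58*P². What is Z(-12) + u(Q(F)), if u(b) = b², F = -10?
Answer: -8252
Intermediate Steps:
Z(-12) + u(Q(F)) = -58*(-12)² + (-10)² = -58*144 + 100 = -8352 + 100 = -8252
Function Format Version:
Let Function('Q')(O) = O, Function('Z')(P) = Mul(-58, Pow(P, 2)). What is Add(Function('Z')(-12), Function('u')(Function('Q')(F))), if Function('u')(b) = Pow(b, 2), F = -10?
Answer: -8252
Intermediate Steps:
Add(Function('Z')(-12), Function('u')(Function('Q')(F))) = Add(Mul(-58, Pow(-12, 2)), Pow(-10, 2)) = Add(Mul(-58, 144), 100) = Add(-8352, 100) = -8252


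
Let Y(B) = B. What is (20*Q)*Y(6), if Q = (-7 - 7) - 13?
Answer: -3240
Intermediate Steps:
Q = -27 (Q = -14 - 13 = -27)
(20*Q)*Y(6) = (20*(-27))*6 = -540*6 = -3240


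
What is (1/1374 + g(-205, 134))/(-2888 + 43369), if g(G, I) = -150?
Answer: -206099/55620894 ≈ -0.0037054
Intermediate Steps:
(1/1374 + g(-205, 134))/(-2888 + 43369) = (1/1374 - 150)/(-2888 + 43369) = (1/1374 - 150)/40481 = -206099/1374*1/40481 = -206099/55620894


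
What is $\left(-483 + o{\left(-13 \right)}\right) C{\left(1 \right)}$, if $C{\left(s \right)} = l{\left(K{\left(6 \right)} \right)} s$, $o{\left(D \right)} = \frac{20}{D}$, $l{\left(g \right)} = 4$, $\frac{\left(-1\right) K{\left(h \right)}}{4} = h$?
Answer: $- \frac{25196}{13} \approx -1938.2$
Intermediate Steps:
$K{\left(h \right)} = - 4 h$
$C{\left(s \right)} = 4 s$
$\left(-483 + o{\left(-13 \right)}\right) C{\left(1 \right)} = \left(-483 + \frac{20}{-13}\right) 4 \cdot 1 = \left(-483 + 20 \left(- \frac{1}{13}\right)\right) 4 = \left(-483 - \frac{20}{13}\right) 4 = \left(- \frac{6299}{13}\right) 4 = - \frac{25196}{13}$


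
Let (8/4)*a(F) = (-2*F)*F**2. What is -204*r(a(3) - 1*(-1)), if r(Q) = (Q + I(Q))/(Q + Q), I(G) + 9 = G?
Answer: -3111/13 ≈ -239.31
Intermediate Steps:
I(G) = -9 + G
a(F) = -F**3 (a(F) = ((-2*F)*F**2)/2 = (-2*F**3)/2 = -F**3)
r(Q) = (-9 + 2*Q)/(2*Q) (r(Q) = (Q + (-9 + Q))/(Q + Q) = (-9 + 2*Q)/((2*Q)) = (-9 + 2*Q)*(1/(2*Q)) = (-9 + 2*Q)/(2*Q))
-204*r(a(3) - 1*(-1)) = -204*(-9/2 + (-1*3**3 - 1*(-1)))/(-1*3**3 - 1*(-1)) = -204*(-9/2 + (-1*27 + 1))/(-1*27 + 1) = -204*(-9/2 + (-27 + 1))/(-27 + 1) = -204*(-9/2 - 26)/(-26) = -(-102)*(-61)/(13*2) = -204*61/52 = -3111/13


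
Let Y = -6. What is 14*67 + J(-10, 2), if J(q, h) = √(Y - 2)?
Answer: 938 + 2*I*√2 ≈ 938.0 + 2.8284*I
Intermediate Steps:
J(q, h) = 2*I*√2 (J(q, h) = √(-6 - 2) = √(-8) = 2*I*√2)
14*67 + J(-10, 2) = 14*67 + 2*I*√2 = 938 + 2*I*√2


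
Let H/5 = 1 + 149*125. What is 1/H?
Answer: 1/93130 ≈ 1.0738e-5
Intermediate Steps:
H = 93130 (H = 5*(1 + 149*125) = 5*(1 + 18625) = 5*18626 = 93130)
1/H = 1/93130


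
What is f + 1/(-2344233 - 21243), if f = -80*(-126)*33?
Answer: 786851936639/2365476 ≈ 3.3264e+5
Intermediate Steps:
f = 332640 (f = 10080*33 = 332640)
f + 1/(-2344233 - 21243) = 332640 + 1/(-2344233 - 21243) = 332640 + 1/(-2365476) = 332640 - 1/2365476 = 786851936639/2365476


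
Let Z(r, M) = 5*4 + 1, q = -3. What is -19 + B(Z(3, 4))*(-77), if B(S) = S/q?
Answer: 520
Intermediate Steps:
Z(r, M) = 21 (Z(r, M) = 20 + 1 = 21)
B(S) = -S/3 (B(S) = S/(-3) = S*(-⅓) = -S/3)
-19 + B(Z(3, 4))*(-77) = -19 - ⅓*21*(-77) = -19 - 7*(-77) = -19 + 539 = 520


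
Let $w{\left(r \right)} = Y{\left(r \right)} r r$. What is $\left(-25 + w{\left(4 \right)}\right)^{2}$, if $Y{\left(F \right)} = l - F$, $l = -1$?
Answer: $11025$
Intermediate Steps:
$Y{\left(F \right)} = -1 - F$
$w{\left(r \right)} = r^{2} \left(-1 - r\right)$ ($w{\left(r \right)} = \left(-1 - r\right) r r = r \left(-1 - r\right) r = r^{2} \left(-1 - r\right)$)
$\left(-25 + w{\left(4 \right)}\right)^{2} = \left(-25 + 4^{2} \left(-1 - 4\right)\right)^{2} = \left(-25 + 16 \left(-1 - 4\right)\right)^{2} = \left(-25 + 16 \left(-5\right)\right)^{2} = \left(-25 - 80\right)^{2} = \left(-105\right)^{2} = 11025$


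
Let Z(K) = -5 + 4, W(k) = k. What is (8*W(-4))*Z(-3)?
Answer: 32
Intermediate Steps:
Z(K) = -1
(8*W(-4))*Z(-3) = (8*(-4))*(-1) = -32*(-1) = 32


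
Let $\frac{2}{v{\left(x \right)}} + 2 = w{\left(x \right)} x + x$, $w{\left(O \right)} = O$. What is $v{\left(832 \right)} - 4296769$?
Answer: $- \frac{1488946471262}{346527} \approx -4.2968 \cdot 10^{6}$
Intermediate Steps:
$v{\left(x \right)} = \frac{2}{-2 + x + x^{2}}$ ($v{\left(x \right)} = \frac{2}{-2 + \left(x x + x\right)} = \frac{2}{-2 + \left(x^{2} + x\right)} = \frac{2}{-2 + \left(x + x^{2}\right)} = \frac{2}{-2 + x + x^{2}}$)
$v{\left(832 \right)} - 4296769 = \frac{2}{-2 + 832 + 832^{2}} - 4296769 = \frac{2}{-2 + 832 + 692224} - 4296769 = \frac{2}{693054} - 4296769 = 2 \cdot \frac{1}{693054} - 4296769 = \frac{1}{346527} - 4296769 = - \frac{1488946471262}{346527}$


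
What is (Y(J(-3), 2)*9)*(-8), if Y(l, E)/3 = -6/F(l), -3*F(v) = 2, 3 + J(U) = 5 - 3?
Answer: -1944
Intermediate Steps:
J(U) = -1 (J(U) = -3 + (5 - 3) = -3 + 2 = -1)
F(v) = -⅔ (F(v) = -⅓*2 = -⅔)
Y(l, E) = 27 (Y(l, E) = 3*(-6/(-⅔)) = 3*(-6*(-3/2)) = 3*9 = 27)
(Y(J(-3), 2)*9)*(-8) = (27*9)*(-8) = 243*(-8) = -1944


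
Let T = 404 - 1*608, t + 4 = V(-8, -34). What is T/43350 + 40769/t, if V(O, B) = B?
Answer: -17326901/16150 ≈ -1072.9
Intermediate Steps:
t = -38 (t = -4 - 34 = -38)
T = -204 (T = 404 - 608 = -204)
T/43350 + 40769/t = -204/43350 + 40769/(-38) = -204*1/43350 + 40769*(-1/38) = -2/425 - 40769/38 = -17326901/16150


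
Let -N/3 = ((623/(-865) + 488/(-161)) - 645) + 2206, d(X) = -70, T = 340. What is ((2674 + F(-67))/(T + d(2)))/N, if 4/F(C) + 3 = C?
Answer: -31032221/14638741335 ≈ -0.0021199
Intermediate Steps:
F(C) = 4/(-3 + C)
N = -650610726/139265 (N = -3*(((623/(-865) + 488/(-161)) - 645) + 2206) = -3*(((623*(-1/865) + 488*(-1/161)) - 645) + 2206) = -3*(((-623/865 - 488/161) - 645) + 2206) = -3*((-522423/139265 - 645) + 2206) = -3*(-90348348/139265 + 2206) = -3*216870242/139265 = -650610726/139265 ≈ -4671.8)
((2674 + F(-67))/(T + d(2)))/N = ((2674 + 4/(-3 - 67))/(340 - 70))/(-650610726/139265) = ((2674 + 4/(-70))/270)*(-139265/650610726) = ((2674 + 4*(-1/70))*(1/270))*(-139265/650610726) = ((2674 - 2/35)*(1/270))*(-139265/650610726) = ((93588/35)*(1/270))*(-139265/650610726) = (15598/1575)*(-139265/650610726) = -31032221/14638741335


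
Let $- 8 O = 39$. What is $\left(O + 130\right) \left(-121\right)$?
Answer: $- \frac{121121}{8} \approx -15140.0$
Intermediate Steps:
$O = - \frac{39}{8}$ ($O = \left(- \frac{1}{8}\right) 39 = - \frac{39}{8} \approx -4.875$)
$\left(O + 130\right) \left(-121\right) = \left(- \frac{39}{8} + 130\right) \left(-121\right) = \frac{1001}{8} \left(-121\right) = - \frac{121121}{8}$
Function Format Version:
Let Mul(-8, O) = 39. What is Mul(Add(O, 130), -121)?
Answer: Rational(-121121, 8) ≈ -15140.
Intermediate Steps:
O = Rational(-39, 8) (O = Mul(Rational(-1, 8), 39) = Rational(-39, 8) ≈ -4.8750)
Mul(Add(O, 130), -121) = Mul(Add(Rational(-39, 8), 130), -121) = Mul(Rational(1001, 8), -121) = Rational(-121121, 8)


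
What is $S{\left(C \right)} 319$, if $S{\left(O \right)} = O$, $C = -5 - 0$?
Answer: $-1595$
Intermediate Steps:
$C = -5$ ($C = -5 + 0 = -5$)
$S{\left(C \right)} 319 = \left(-5\right) 319 = -1595$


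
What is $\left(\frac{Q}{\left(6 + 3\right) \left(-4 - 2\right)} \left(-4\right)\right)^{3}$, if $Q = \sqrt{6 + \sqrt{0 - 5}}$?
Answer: $\frac{8 \left(6 + i \sqrt{5}\right)^{\frac{3}{2}}}{19683} \approx 0.0056649 + 0.0033581 i$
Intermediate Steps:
$Q = \sqrt{6 + i \sqrt{5}}$ ($Q = \sqrt{6 + \sqrt{-5}} = \sqrt{6 + i \sqrt{5}} \approx 2.4903 + 0.44896 i$)
$\left(\frac{Q}{\left(6 + 3\right) \left(-4 - 2\right)} \left(-4\right)\right)^{3} = \left(\frac{\sqrt{6 + i \sqrt{5}}}{\left(6 + 3\right) \left(-4 - 2\right)} \left(-4\right)\right)^{3} = \left(\frac{\sqrt{6 + i \sqrt{5}}}{9 \left(-6\right)} \left(-4\right)\right)^{3} = \left(\frac{\sqrt{6 + i \sqrt{5}}}{-54} \left(-4\right)\right)^{3} = \left(\sqrt{6 + i \sqrt{5}} \left(- \frac{1}{54}\right) \left(-4\right)\right)^{3} = \left(- \frac{\sqrt{6 + i \sqrt{5}}}{54} \left(-4\right)\right)^{3} = \left(\frac{2 \sqrt{6 + i \sqrt{5}}}{27}\right)^{3} = \frac{8 \left(6 + i \sqrt{5}\right)^{\frac{3}{2}}}{19683}$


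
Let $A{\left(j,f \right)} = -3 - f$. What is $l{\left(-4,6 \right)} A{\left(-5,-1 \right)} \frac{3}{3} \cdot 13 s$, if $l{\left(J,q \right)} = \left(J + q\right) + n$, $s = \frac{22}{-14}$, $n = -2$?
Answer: $0$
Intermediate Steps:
$s = - \frac{11}{7}$ ($s = 22 \left(- \frac{1}{14}\right) = - \frac{11}{7} \approx -1.5714$)
$l{\left(J,q \right)} = -2 + J + q$ ($l{\left(J,q \right)} = \left(J + q\right) - 2 = -2 + J + q$)
$l{\left(-4,6 \right)} A{\left(-5,-1 \right)} \frac{3}{3} \cdot 13 s = \left(-2 - 4 + 6\right) \left(-3 - -1\right) \frac{3}{3} \cdot 13 \left(- \frac{11}{7}\right) = 0 \left(-3 + 1\right) 3 \cdot \frac{1}{3} \cdot 13 \left(- \frac{11}{7}\right) = 0 \left(-2\right) 1 \cdot 13 \left(- \frac{11}{7}\right) = 0 \cdot 1 \cdot 13 \left(- \frac{11}{7}\right) = 0 \cdot 13 \left(- \frac{11}{7}\right) = 0 \left(- \frac{11}{7}\right) = 0$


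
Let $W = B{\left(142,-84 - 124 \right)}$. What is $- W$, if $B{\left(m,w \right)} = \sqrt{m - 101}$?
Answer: $- \sqrt{41} \approx -6.4031$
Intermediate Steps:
$B{\left(m,w \right)} = \sqrt{-101 + m}$
$W = \sqrt{41}$ ($W = \sqrt{-101 + 142} = \sqrt{41} \approx 6.4031$)
$- W = - \sqrt{41}$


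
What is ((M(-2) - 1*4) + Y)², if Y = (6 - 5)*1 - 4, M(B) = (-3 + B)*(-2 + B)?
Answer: 169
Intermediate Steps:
Y = -3 (Y = 1*1 - 4 = 1 - 4 = -3)
((M(-2) - 1*4) + Y)² = (((6 + (-2)² - 5*(-2)) - 1*4) - 3)² = (((6 + 4 + 10) - 4) - 3)² = ((20 - 4) - 3)² = (16 - 3)² = 13² = 169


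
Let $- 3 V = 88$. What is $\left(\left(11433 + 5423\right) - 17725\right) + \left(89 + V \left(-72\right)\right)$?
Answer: $1332$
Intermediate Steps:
$V = - \frac{88}{3}$ ($V = \left(- \frac{1}{3}\right) 88 = - \frac{88}{3} \approx -29.333$)
$\left(\left(11433 + 5423\right) - 17725\right) + \left(89 + V \left(-72\right)\right) = \left(\left(11433 + 5423\right) - 17725\right) + \left(89 - -2112\right) = \left(16856 - 17725\right) + \left(89 + 2112\right) = -869 + 2201 = 1332$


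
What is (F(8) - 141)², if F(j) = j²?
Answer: 5929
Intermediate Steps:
(F(8) - 141)² = (8² - 141)² = (64 - 141)² = (-77)² = 5929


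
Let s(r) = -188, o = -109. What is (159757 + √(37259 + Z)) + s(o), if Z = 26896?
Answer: 159569 + √64155 ≈ 1.5982e+5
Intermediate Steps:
(159757 + √(37259 + Z)) + s(o) = (159757 + √(37259 + 26896)) - 188 = (159757 + √64155) - 188 = 159569 + √64155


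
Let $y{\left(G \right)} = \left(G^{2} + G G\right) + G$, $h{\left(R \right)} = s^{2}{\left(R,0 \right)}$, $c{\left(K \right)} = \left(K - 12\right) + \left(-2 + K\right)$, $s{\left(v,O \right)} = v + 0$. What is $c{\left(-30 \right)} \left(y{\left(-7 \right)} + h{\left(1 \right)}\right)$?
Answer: $-6808$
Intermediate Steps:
$s{\left(v,O \right)} = v$
$c{\left(K \right)} = -14 + 2 K$ ($c{\left(K \right)} = \left(-12 + K\right) + \left(-2 + K\right) = -14 + 2 K$)
$h{\left(R \right)} = R^{2}$
$y{\left(G \right)} = G + 2 G^{2}$ ($y{\left(G \right)} = \left(G^{2} + G^{2}\right) + G = 2 G^{2} + G = G + 2 G^{2}$)
$c{\left(-30 \right)} \left(y{\left(-7 \right)} + h{\left(1 \right)}\right) = \left(-14 + 2 \left(-30\right)\right) \left(- 7 \left(1 + 2 \left(-7\right)\right) + 1^{2}\right) = \left(-14 - 60\right) \left(- 7 \left(1 - 14\right) + 1\right) = - 74 \left(\left(-7\right) \left(-13\right) + 1\right) = - 74 \left(91 + 1\right) = \left(-74\right) 92 = -6808$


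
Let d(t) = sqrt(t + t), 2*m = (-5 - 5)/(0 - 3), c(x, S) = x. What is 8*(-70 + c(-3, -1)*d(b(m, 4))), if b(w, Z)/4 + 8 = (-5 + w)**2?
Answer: -560 - 32*sqrt(14) ≈ -679.73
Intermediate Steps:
m = 5/3 (m = ((-5 - 5)/(0 - 3))/2 = (-10/(-3))/2 = (-10*(-1/3))/2 = (1/2)*(10/3) = 5/3 ≈ 1.6667)
b(w, Z) = -32 + 4*(-5 + w)**2
d(t) = sqrt(2)*sqrt(t) (d(t) = sqrt(2*t) = sqrt(2)*sqrt(t))
8*(-70 + c(-3, -1)*d(b(m, 4))) = 8*(-70 - 3*sqrt(2)*sqrt(-32 + 4*(-5 + 5/3)**2)) = 8*(-70 - 3*sqrt(2)*sqrt(-32 + 4*(-10/3)**2)) = 8*(-70 - 3*sqrt(2)*sqrt(-32 + 4*(100/9))) = 8*(-70 - 3*sqrt(2)*sqrt(-32 + 400/9)) = 8*(-70 - 3*sqrt(2)*sqrt(112/9)) = 8*(-70 - 3*sqrt(2)*4*sqrt(7)/3) = 8*(-70 - 4*sqrt(14)) = -560 - 32*sqrt(14)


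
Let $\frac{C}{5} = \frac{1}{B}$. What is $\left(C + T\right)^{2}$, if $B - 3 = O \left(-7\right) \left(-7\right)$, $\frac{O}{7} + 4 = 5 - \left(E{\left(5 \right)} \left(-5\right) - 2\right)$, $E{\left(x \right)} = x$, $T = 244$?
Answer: $\frac{5494865756769}{92294449} \approx 59536.0$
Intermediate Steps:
$O = 196$ ($O = -28 + 7 \left(5 - \left(5 \left(-5\right) - 2\right)\right) = -28 + 7 \left(5 - \left(-25 - 2\right)\right) = -28 + 7 \left(5 - -27\right) = -28 + 7 \left(5 + 27\right) = -28 + 7 \cdot 32 = -28 + 224 = 196$)
$B = 9607$ ($B = 3 + 196 \left(-7\right) \left(-7\right) = 3 - -9604 = 3 + 9604 = 9607$)
$C = \frac{5}{9607} \approx 0.00052045$
$\left(C + T\right)^{2} = \left(\frac{5}{9607} + 244\right)^{2} = \left(\frac{2344113}{9607}\right)^{2} = \frac{5494865756769}{92294449}$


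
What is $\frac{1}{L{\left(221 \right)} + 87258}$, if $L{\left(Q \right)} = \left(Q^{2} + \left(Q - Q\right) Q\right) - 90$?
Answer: $\frac{1}{136009} \approx 7.3525 \cdot 10^{-6}$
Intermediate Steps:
$L{\left(Q \right)} = -90 + Q^{2}$ ($L{\left(Q \right)} = \left(Q^{2} + 0 Q\right) - 90 = \left(Q^{2} + 0\right) - 90 = Q^{2} - 90 = -90 + Q^{2}$)
$\frac{1}{L{\left(221 \right)} + 87258} = \frac{1}{\left(-90 + 221^{2}\right) + 87258} = \frac{1}{\left(-90 + 48841\right) + 87258} = \frac{1}{48751 + 87258} = \frac{1}{136009}$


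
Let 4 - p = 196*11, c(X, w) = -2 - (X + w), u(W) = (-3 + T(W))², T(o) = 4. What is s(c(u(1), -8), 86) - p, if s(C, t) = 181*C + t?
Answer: 3143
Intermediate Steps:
u(W) = 1 (u(W) = (-3 + 4)² = 1² = 1)
c(X, w) = -2 - X - w (c(X, w) = -2 + (-X - w) = -2 - X - w)
s(C, t) = t + 181*C
p = -2152 (p = 4 - 196*11 = 4 - 1*2156 = 4 - 2156 = -2152)
s(c(u(1), -8), 86) - p = (86 + 181*(-2 - 1*1 - 1*(-8))) - 1*(-2152) = (86 + 181*(-2 - 1 + 8)) + 2152 = (86 + 181*5) + 2152 = (86 + 905) + 2152 = 991 + 2152 = 3143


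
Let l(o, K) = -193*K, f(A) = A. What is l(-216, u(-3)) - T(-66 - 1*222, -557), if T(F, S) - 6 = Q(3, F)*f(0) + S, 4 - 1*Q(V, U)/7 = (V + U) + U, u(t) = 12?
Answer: -1765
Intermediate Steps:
Q(V, U) = 28 - 14*U - 7*V (Q(V, U) = 28 - 7*((V + U) + U) = 28 - 7*((U + V) + U) = 28 - 7*(V + 2*U) = 28 + (-14*U - 7*V) = 28 - 14*U - 7*V)
T(F, S) = 6 + S (T(F, S) = 6 + ((28 - 14*F - 7*3)*0 + S) = 6 + ((28 - 14*F - 21)*0 + S) = 6 + ((7 - 14*F)*0 + S) = 6 + (0 + S) = 6 + S)
l(-216, u(-3)) - T(-66 - 1*222, -557) = -193*12 - (6 - 557) = -2316 - 1*(-551) = -2316 + 551 = -1765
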